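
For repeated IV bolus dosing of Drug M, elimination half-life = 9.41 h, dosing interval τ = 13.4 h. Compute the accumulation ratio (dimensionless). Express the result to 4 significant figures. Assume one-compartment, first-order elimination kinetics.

1.594

k = ln2 / t½ = 0.693147 / 9.41 = 0.07366 h⁻¹
e^(−kτ) = e^(−0.07366 × 13.4) = 0.3727
Accumulation ratio R = 1 / (1 − e^(−kτ)) = 1 / (1 − 0.3727) = 1.594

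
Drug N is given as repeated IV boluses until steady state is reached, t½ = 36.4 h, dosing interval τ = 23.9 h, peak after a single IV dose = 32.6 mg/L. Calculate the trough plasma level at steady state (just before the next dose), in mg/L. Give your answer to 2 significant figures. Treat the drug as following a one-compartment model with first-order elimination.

k = ln2 / t½ = 0.693147 / 36.4 = 0.01904 h⁻¹
e^(−kτ) = e^(−0.01904 × 23.9) = 0.6344
Accumulation ratio R = 1 / (1 − e^(−kτ)) = 1 / (1 − 0.6344) = 2.735
Steady-state trough = C₀ × R × e^(−kτ) = 32.6 × 2.735 × 0.6344 = 56.56 mg/L

57 mg/L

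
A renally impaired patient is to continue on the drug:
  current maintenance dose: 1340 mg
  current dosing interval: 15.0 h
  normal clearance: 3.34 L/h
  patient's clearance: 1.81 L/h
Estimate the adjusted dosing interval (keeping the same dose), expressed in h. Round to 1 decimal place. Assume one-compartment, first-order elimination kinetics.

27.7 h

To keep the same average steady-state level, dosing rate must scale with clearance.
CL ratio = 1.81 / 3.34 = 0.5419
New interval (same dose) = 15.0 / 0.5419 = 27.68 h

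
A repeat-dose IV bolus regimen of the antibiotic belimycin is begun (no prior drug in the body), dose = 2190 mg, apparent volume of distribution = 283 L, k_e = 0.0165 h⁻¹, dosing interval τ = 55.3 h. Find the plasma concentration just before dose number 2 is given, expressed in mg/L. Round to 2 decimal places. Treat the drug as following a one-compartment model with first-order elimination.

3.11 mg/L

C₀ per dose = Dose / Vd = 2190 / 283 = 7.739 mg/L
Fraction remaining after one interval: r = e^(−kτ) = e^(−0.01650 × 55.3) = 0.4015
Before dose 2, 1 dose has been given (aged 1τ).
C_trough = C₀ × r = 7.739 × 0.4015 = 3.107 mg/L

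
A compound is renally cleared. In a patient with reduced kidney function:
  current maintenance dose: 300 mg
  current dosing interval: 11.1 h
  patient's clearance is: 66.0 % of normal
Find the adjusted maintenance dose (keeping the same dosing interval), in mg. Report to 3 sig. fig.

To keep the same average steady-state level, dosing rate must scale with clearance.
CL ratio = 66.0 / 100 = 0.6600
New dose (same interval) = 300 × 0.6600 = 198.0 mg

198 mg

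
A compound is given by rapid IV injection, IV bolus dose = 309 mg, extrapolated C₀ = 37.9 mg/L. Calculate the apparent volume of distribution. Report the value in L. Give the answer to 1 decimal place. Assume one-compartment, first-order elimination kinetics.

8.2 L

Vd = Dose / C₀ = 309.0 / 37.9 = 8.153 L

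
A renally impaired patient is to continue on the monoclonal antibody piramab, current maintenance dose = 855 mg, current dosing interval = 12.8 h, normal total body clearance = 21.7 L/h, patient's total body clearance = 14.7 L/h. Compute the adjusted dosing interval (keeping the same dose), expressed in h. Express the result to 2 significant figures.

To keep the same average steady-state level, dosing rate must scale with clearance.
CL ratio = 14.7 / 21.7 = 0.6774
New interval (same dose) = 12.8 / 0.6774 = 18.90 h

19 h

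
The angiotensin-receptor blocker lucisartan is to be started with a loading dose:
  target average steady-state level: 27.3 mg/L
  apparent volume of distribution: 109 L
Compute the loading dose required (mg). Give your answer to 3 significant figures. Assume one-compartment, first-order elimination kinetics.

LD = Css × Vd = 27.3 × 109 = 2976 mg

2980 mg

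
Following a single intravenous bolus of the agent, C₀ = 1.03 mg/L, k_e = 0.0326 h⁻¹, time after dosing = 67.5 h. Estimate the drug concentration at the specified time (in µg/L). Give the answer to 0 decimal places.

114 µg/L

C = C₀ · e^(−k·t) = 1.030 × e^(−0.03260 × 67.5)
  = 1.030 × 0.1107 = 0.1140 mg/L
Convert: 0.1140 mg/L × 1000 = 114.0 µg/L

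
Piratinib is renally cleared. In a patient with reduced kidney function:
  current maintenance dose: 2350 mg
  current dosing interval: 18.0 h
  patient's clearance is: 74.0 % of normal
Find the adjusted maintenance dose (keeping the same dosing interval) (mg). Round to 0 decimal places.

To keep the same average steady-state level, dosing rate must scale with clearance.
CL ratio = 74.0 / 100 = 0.7400
New dose (same interval) = 2350 × 0.7400 = 1739 mg

1739 mg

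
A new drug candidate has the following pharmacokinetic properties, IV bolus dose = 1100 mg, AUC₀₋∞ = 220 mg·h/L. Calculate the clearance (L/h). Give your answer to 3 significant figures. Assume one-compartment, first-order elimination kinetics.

CL = Dose / AUC = 1100 / 220 = 5.000 L/h

5.00 L/h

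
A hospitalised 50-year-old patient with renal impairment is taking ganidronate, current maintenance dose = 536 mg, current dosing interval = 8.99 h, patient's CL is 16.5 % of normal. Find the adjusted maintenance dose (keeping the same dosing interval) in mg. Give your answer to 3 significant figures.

To keep the same average steady-state level, dosing rate must scale with clearance.
CL ratio = 16.5 / 100 = 0.1650
New dose (same interval) = 536 × 0.1650 = 88.44 mg

88.4 mg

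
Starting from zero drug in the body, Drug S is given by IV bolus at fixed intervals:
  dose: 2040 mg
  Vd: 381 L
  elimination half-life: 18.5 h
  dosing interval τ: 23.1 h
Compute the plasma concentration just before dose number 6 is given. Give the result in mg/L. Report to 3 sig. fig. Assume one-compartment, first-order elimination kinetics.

3.84 mg/L

C₀ per dose = Dose / Vd = 2040 / 381 = 5.354 mg/L
k = ln2 / t½ = 0.693147 / 18.5 = 0.03747 h⁻¹
Fraction remaining after one interval: r = e^(−kτ) = e^(−0.03747 × 23.1) = 0.4208
Before dose 6, 5 doses have been given (aged 1τ, 2τ, 3τ, 4τ, 5τ).
C_trough = C₀ × (r + r² + … + r^5) = C₀ × r(1−r^5)/(1−r)
        = 5.354 × 0.4208 × (1 − 0.01319) / (1 − 0.4208) = 3.838 mg/L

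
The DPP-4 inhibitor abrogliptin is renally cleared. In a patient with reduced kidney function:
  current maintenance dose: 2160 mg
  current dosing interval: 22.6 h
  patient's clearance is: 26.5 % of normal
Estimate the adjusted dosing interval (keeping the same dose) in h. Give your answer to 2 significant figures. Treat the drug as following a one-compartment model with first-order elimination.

To keep the same average steady-state level, dosing rate must scale with clearance.
CL ratio = 26.5 / 100 = 0.2650
New interval (same dose) = 22.6 / 0.2650 = 85.28 h

85 h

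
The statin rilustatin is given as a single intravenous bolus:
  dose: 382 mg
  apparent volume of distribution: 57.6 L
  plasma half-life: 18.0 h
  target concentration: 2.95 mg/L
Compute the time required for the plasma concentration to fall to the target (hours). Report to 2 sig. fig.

C₀ = Dose / Vd = 382.0 / 57.6 = 6.632 mg/L
k = ln2 / t½ = 0.693147 / 18.0 = 0.03851 h⁻¹
t = ln(C₀ / C) / k = ln(6.632 / 2.95) / 0.03851
  = ln(2.248) / 0.03851 = 0.8100 / 0.03851 = 21.03 h

21 h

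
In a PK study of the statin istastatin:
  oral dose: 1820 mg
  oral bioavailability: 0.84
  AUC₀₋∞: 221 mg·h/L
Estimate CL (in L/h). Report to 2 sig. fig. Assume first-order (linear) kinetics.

6.9 L/h

CL = F·Dose / AUC = 0.84 × 1820 / 221 = 6.918 L/h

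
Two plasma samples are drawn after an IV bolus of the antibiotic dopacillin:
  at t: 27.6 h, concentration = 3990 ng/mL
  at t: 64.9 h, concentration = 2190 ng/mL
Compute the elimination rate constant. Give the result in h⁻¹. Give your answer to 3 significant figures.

k = ln(C₁/C₂) / (t₂ − t₁) = ln(3990/2190) / (64.9 − 27.6)
  = 0.5999 / 37.30 = 0.01608 h⁻¹

0.0161 h⁻¹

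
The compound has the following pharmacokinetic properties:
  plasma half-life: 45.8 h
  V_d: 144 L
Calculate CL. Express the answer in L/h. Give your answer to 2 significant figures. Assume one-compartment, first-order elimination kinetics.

k = ln2 / t½ = 0.693147 / 45.8 = 0.01513 h⁻¹
CL = k × Vd = 0.01513 × 144 = 2.179 L/h

2.2 L/h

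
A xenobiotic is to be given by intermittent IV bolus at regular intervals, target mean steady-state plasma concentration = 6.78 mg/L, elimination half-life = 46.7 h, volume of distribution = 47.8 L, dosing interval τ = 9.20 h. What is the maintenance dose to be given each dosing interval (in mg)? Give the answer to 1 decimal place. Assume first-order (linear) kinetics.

k = ln2 / t½ = 0.693147 / 46.7 = 0.01484 h⁻¹
CL = k × Vd = 0.01484 × 47.8 = 0.7094 L/h
At steady state, Dose/τ = Css × CL.
Dose = Css × CL × τ = 6.78 × 0.7094 × 9.20 = 44.25 mg

44.3 mg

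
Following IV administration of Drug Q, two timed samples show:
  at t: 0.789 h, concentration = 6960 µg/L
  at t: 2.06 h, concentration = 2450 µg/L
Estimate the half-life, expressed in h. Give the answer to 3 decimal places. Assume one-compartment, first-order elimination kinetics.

0.844 h

k = ln(C₁/C₂) / (t₂ − t₁) = ln(6960/2450) / (2.06 − 0.789)
  = 1.044 / 1.271 = 0.8214 h⁻¹
t½ = ln2 / k = 0.693147 / 0.8214 = 0.8439 h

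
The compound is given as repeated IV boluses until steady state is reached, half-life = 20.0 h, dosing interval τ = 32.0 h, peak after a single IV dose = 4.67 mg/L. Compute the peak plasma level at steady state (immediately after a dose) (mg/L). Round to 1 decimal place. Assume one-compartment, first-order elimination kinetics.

k = ln2 / t½ = 0.693147 / 20.0 = 0.03466 h⁻¹
e^(−kτ) = e^(−0.03466 × 32.0) = 0.3298
Accumulation ratio R = 1 / (1 − e^(−kτ)) = 1 / (1 − 0.3298) = 1.492
Steady-state peak = C₀ × R = 4.67 × 1.492 = 6.968 mg/L

7.0 mg/L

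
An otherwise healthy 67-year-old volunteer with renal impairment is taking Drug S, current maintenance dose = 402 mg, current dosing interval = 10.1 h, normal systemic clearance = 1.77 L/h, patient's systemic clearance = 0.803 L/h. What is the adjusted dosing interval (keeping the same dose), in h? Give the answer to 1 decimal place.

To keep the same average steady-state level, dosing rate must scale with clearance.
CL ratio = 0.803 / 1.77 = 0.4537
New interval (same dose) = 10.1 / 0.4537 = 22.26 h

22.3 h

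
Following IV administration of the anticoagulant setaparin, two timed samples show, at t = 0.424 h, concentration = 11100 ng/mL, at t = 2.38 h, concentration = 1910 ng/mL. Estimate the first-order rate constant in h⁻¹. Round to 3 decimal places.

k = ln(C₁/C₂) / (t₂ − t₁) = ln(11100/1910) / (2.38 − 0.424)
  = 1.760 / 1.956 = 0.8998 h⁻¹

0.900 h⁻¹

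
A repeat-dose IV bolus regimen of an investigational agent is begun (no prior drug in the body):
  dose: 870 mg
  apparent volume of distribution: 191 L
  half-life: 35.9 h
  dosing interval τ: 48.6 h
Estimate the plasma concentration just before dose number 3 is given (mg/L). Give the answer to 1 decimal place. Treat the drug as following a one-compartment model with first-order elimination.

C₀ per dose = Dose / Vd = 870 / 191 = 4.555 mg/L
k = ln2 / t½ = 0.693147 / 35.9 = 0.01931 h⁻¹
Fraction remaining after one interval: r = e^(−kτ) = e^(−0.01931 × 48.6) = 0.3912
Before dose 3, 2 doses have been given (aged 1τ, 2τ).
C_trough = C₀ × (r + r²) = 4.555 × (0.3912 + 0.1530) = 2.479 mg/L

2.5 mg/L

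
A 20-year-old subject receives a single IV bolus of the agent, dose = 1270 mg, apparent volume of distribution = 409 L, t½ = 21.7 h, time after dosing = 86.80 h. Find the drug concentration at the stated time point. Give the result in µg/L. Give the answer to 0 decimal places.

C₀ = Dose / Vd = 1270 / 409 = 3.105 mg/L
k = ln2 / t½ = 0.693147 / 21.7 = 0.03194 h⁻¹
t / t½ = 86.80 / 21.7 = 4 half-lives
C = C₀ × (1/2)^4 = 3.105 × 0.06250 = 0.1941 mg/L
Convert: 0.1941 mg/L × 1000 = 194.1 µg/L

194 µg/L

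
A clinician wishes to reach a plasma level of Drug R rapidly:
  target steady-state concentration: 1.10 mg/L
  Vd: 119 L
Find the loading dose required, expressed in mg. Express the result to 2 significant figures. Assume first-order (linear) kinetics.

LD = Css × Vd = 1.10 × 119 = 130.9 mg

130 mg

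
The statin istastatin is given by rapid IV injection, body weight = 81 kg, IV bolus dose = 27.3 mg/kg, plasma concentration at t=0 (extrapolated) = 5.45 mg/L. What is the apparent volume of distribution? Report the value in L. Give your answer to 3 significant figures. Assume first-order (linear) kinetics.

Dose = 27.3 × 81 = 2211 mg
Vd = Dose / C₀ = 2211 / 5.45 = 405.7 L

406 L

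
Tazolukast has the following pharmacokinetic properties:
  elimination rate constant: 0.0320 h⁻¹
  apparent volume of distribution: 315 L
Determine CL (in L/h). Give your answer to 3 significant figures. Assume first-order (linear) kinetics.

10.1 L/h

CL = k × Vd = 0.0320 × 315 = 10.08 L/h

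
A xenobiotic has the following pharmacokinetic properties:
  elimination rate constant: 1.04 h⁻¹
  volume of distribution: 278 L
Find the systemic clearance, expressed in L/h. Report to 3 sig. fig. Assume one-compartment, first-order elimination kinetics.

CL = k × Vd = 1.04 × 278 = 289.1 L/h

289 L/h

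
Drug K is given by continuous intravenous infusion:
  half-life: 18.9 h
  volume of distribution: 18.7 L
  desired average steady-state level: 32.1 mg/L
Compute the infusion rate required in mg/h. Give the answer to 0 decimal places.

22 mg/h

k = ln2 / t½ = 0.693147 / 18.9 = 0.03667 h⁻¹
CL = k × Vd = 0.03667 × 18.7 = 0.6857 L/h
At steady state, infusion rate R₀ = Css × CL = 32.1 × 0.6857 = 22.01 mg/h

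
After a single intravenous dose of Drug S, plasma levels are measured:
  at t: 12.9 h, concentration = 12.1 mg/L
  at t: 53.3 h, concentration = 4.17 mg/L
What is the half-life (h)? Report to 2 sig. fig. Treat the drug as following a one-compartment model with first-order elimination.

26 h

k = ln(C₁/C₂) / (t₂ − t₁) = ln(12.1/4.17) / (53.3 − 12.9)
  = 1.065 / 40.40 = 0.02636 h⁻¹
t½ = ln2 / k = 0.693147 / 0.02636 = 26.30 h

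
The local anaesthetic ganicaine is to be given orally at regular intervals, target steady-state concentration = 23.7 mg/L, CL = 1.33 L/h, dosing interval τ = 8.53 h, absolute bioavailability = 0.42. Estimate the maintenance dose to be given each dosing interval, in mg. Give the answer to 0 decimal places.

640 mg

At steady state, F × (Dose/τ) = Css × CL.
Dose = Css × CL × τ / F = 23.7 × 1.330 × 8.53 / 0.42 = 640.2 mg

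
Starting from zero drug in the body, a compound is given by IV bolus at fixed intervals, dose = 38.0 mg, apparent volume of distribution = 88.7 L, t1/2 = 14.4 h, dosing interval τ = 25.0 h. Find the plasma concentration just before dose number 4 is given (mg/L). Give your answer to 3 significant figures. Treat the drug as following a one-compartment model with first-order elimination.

0.179 mg/L

C₀ per dose = Dose / Vd = 38.0 / 88.7 = 0.4284 mg/L
k = ln2 / t½ = 0.693147 / 14.4 = 0.04814 h⁻¹
Fraction remaining after one interval: r = e^(−kτ) = e^(−0.04814 × 25.0) = 0.3001
Before dose 4, 3 doses have been given (aged 1τ, 2τ, 3τ).
C_trough = C₀ × (r + r² + … + r^3) = C₀ × r(1−r^3)/(1−r)
        = 0.4284 × 0.3001 × (1 − 0.02703) / (1 − 0.3001) = 0.1787 mg/L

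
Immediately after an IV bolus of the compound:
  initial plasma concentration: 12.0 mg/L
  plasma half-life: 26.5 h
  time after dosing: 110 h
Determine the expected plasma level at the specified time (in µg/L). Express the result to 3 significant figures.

675 µg/L

k = ln2 / t½ = 0.693147 / 26.5 = 0.02616 h⁻¹
C = C₀ · e^(−k·t) = 12.00 × e^(−0.02616 × 110)
  = 12.00 × 0.05627 = 0.6752 mg/L
Convert: 0.6752 mg/L × 1000 = 675.2 µg/L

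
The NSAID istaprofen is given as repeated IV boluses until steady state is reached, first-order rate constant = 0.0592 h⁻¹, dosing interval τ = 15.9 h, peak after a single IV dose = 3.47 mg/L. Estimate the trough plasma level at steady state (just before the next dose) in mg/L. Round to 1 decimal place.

2.2 mg/L

e^(−kτ) = e^(−0.05920 × 15.9) = 0.3901
Accumulation ratio R = 1 / (1 − e^(−kτ)) = 1 / (1 − 0.3901) = 1.640
Steady-state trough = C₀ × R × e^(−kτ) = 3.47 × 1.640 × 0.3901 = 2.220 mg/L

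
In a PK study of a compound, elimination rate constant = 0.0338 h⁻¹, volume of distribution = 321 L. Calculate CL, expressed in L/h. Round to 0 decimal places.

11 L/h

CL = k × Vd = 0.0338 × 321 = 10.85 L/h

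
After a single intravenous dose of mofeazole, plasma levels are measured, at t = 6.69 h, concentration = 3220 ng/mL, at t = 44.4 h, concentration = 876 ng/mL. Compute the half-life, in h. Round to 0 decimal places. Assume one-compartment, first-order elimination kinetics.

20 h

k = ln(C₁/C₂) / (t₂ − t₁) = ln(3220/876) / (44.4 − 6.69)
  = 1.302 / 37.71 = 0.03453 h⁻¹
t½ = ln2 / k = 0.693147 / 0.03453 = 20.07 h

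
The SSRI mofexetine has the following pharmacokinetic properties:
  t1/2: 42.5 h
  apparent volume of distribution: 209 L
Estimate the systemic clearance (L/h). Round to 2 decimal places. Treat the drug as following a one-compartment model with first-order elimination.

3.41 L/h

k = ln2 / t½ = 0.693147 / 42.5 = 0.01631 h⁻¹
CL = k × Vd = 0.01631 × 209 = 3.409 L/h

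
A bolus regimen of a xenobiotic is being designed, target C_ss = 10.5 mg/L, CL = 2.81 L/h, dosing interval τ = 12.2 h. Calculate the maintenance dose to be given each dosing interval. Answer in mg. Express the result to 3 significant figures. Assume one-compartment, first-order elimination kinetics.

At steady state, Dose/τ = Css × CL.
Dose = Css × CL × τ = 10.5 × 2.810 × 12.2 = 360.0 mg

360 mg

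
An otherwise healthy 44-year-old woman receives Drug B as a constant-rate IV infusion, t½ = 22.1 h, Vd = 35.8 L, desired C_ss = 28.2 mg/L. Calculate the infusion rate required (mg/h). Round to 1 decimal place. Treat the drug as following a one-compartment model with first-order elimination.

31.7 mg/h

k = ln2 / t½ = 0.693147 / 22.1 = 0.03136 h⁻¹
CL = k × Vd = 0.03136 × 35.8 = 1.123 L/h
At steady state, infusion rate R₀ = Css × CL = 28.2 × 1.123 = 31.67 mg/h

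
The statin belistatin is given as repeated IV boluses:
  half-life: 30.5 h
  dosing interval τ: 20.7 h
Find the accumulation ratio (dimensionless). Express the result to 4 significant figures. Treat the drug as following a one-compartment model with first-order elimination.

k = ln2 / t½ = 0.693147 / 30.5 = 0.02273 h⁻¹
e^(−kτ) = e^(−0.02273 × 20.7) = 0.6247
Accumulation ratio R = 1 / (1 − e^(−kτ)) = 1 / (1 − 0.6247) = 2.665

2.665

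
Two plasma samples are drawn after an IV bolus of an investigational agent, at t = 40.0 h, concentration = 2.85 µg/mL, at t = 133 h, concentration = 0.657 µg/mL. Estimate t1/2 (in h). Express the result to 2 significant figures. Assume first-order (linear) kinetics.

44 h

k = ln(C₁/C₂) / (t₂ − t₁) = ln(2.85/0.657) / (133 − 40.0)
  = 1.467 / 93.00 = 0.01577 h⁻¹
t½ = ln2 / k = 0.693147 / 0.01577 = 43.95 h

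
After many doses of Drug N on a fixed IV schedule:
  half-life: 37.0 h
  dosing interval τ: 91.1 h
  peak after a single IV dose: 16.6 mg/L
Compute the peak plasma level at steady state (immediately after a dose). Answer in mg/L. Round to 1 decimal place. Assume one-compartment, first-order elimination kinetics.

k = ln2 / t½ = 0.693147 / 37.0 = 0.01873 h⁻¹
e^(−kτ) = e^(−0.01873 × 91.1) = 0.1815
Accumulation ratio R = 1 / (1 − e^(−kτ)) = 1 / (1 − 0.1815) = 1.222
Steady-state peak = C₀ × R = 16.6 × 1.222 = 20.29 mg/L

20.3 mg/L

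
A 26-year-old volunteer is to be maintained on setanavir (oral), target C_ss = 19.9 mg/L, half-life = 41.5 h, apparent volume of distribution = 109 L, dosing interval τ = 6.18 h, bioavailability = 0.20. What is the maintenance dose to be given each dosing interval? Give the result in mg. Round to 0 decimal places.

1119 mg

k = ln2 / t½ = 0.693147 / 41.5 = 0.01670 h⁻¹
CL = k × Vd = 0.01670 × 109 = 1.820 L/h
At steady state, F × (Dose/τ) = Css × CL.
Dose = Css × CL × τ / F = 19.9 × 1.820 × 6.18 / 0.20 = 1119 mg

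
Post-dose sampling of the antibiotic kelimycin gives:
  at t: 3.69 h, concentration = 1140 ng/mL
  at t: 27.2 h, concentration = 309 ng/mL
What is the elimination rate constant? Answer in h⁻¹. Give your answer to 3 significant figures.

k = ln(C₁/C₂) / (t₂ − t₁) = ln(1140/309) / (27.2 − 3.69)
  = 1.305 / 23.51 = 0.05551 h⁻¹

0.0555 h⁻¹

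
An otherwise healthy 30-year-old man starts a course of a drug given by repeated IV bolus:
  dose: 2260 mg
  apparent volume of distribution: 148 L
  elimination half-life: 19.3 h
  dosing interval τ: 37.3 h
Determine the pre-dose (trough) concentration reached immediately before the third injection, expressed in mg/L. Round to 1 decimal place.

C₀ per dose = Dose / Vd = 2260 / 148 = 15.27 mg/L
k = ln2 / t½ = 0.693147 / 19.3 = 0.03591 h⁻¹
Fraction remaining after one interval: r = e^(−kτ) = e^(−0.03591 × 37.3) = 0.2620
Before dose 3, 2 doses have been given (aged 1τ, 2τ).
C_trough = C₀ × (r + r²) = 15.27 × (0.2620 + 0.06864) = 5.049 mg/L

5.0 mg/L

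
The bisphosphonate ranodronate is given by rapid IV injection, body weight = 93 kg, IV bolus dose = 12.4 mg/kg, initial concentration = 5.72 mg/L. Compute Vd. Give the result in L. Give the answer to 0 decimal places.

202 L

Dose = 12.4 × 93 = 1153 mg
Vd = Dose / C₀ = 1153 / 5.72 = 201.6 L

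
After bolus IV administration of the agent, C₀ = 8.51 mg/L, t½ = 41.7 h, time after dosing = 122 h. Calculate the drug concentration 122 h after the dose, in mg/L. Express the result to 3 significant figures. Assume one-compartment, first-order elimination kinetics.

k = ln2 / t½ = 0.693147 / 41.7 = 0.01662 h⁻¹
C = C₀ · e^(−k·t) = 8.510 × e^(−0.01662 × 122)
  = 8.510 × 0.1316 = 1.120 mg/L

1.12 mg/L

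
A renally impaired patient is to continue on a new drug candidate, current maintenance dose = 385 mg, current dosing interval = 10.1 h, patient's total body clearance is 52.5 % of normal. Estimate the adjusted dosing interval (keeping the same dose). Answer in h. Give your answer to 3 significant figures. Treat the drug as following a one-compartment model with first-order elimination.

To keep the same average steady-state level, dosing rate must scale with clearance.
CL ratio = 52.5 / 100 = 0.5250
New interval (same dose) = 10.1 / 0.5250 = 19.24 h

19.2 h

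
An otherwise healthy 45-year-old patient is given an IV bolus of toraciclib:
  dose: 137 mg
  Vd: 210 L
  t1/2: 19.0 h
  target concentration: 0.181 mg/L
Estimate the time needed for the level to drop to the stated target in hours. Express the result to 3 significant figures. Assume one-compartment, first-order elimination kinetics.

C₀ = Dose / Vd = 137.0 / 210 = 0.6524 mg/L
k = ln2 / t½ = 0.693147 / 19.0 = 0.03648 h⁻¹
t = ln(C₀ / C) / k = ln(0.6524 / 0.181) / 0.03648
  = ln(3.604) / 0.03648 = 1.282 / 0.03648 = 35.14 h

35.1 h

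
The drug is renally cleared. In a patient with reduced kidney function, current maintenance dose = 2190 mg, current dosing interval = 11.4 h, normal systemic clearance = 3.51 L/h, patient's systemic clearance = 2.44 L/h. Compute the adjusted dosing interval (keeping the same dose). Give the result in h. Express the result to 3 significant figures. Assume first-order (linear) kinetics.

16.4 h

To keep the same average steady-state level, dosing rate must scale with clearance.
CL ratio = 2.44 / 3.51 = 0.6952
New interval (same dose) = 11.4 / 0.6952 = 16.40 h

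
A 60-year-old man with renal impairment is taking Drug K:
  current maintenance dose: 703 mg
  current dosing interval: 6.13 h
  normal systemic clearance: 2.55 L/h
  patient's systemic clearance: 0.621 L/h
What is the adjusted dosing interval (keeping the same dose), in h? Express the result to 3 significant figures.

To keep the same average steady-state level, dosing rate must scale with clearance.
CL ratio = 0.621 / 2.55 = 0.2435
New interval (same dose) = 6.13 / 0.2435 = 25.17 h

25.2 h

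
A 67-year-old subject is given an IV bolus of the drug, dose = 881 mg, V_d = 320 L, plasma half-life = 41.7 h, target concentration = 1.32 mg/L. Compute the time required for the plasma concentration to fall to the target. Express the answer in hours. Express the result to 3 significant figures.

C₀ = Dose / Vd = 881.0 / 320 = 2.753 mg/L
k = ln2 / t½ = 0.693147 / 41.7 = 0.01662 h⁻¹
t = ln(C₀ / C) / k = ln(2.753 / 1.32) / 0.01662
  = ln(2.086) / 0.01662 = 0.7352 / 0.01662 = 44.24 h

44.2 h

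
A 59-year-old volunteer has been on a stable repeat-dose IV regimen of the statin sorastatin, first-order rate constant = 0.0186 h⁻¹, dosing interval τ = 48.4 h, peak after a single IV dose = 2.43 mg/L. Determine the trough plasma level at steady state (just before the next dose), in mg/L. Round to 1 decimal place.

e^(−kτ) = e^(−0.01860 × 48.4) = 0.4065
Accumulation ratio R = 1 / (1 − e^(−kτ)) = 1 / (1 − 0.4065) = 1.685
Steady-state trough = C₀ × R × e^(−kτ) = 2.43 × 1.685 × 0.4065 = 1.664 mg/L

1.7 mg/L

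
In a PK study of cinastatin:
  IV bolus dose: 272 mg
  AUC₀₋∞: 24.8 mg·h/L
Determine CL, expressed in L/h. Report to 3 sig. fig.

11.0 L/h

CL = Dose / AUC = 272 / 24.8 = 10.97 L/h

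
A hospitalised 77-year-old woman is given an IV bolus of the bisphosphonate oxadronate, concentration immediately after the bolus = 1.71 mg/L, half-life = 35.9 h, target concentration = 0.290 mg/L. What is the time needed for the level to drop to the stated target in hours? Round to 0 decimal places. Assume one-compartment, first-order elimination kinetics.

k = ln2 / t½ = 0.693147 / 35.9 = 0.01931 h⁻¹
t = ln(C₀ / C) / k = ln(1.710 / 0.290) / 0.01931
  = ln(5.897) / 0.01931 = 1.774 / 0.01931 = 91.87 h

92 h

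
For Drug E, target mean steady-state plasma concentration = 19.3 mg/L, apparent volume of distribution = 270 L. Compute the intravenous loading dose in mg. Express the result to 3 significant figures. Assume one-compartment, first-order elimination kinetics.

5210 mg

LD = Css × Vd = 19.3 × 270 = 5211 mg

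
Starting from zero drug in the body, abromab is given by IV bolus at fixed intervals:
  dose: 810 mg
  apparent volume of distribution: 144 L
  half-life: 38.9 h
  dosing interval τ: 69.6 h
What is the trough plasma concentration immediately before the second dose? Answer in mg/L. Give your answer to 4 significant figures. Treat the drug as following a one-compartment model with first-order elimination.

1.627 mg/L

C₀ per dose = Dose / Vd = 810 / 144 = 5.625 mg/L
k = ln2 / t½ = 0.693147 / 38.9 = 0.01782 h⁻¹
Fraction remaining after one interval: r = e^(−kτ) = e^(−0.01782 × 69.6) = 0.2893
Before dose 2, 1 dose has been given (aged 1τ).
C_trough = C₀ × r = 5.625 × 0.2893 = 1.627 mg/L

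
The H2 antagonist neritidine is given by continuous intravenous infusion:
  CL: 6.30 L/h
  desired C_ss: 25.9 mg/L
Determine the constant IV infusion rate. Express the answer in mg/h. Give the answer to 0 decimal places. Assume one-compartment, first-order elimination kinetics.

163 mg/h

At steady state, infusion rate R₀ = Css × CL = 25.9 × 6.300 = 163.2 mg/h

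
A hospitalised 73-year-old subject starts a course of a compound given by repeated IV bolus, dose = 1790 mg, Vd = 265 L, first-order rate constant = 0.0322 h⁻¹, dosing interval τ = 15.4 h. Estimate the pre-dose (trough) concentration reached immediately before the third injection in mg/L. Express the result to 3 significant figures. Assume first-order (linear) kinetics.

6.62 mg/L

C₀ per dose = Dose / Vd = 1790 / 265 = 6.755 mg/L
Fraction remaining after one interval: r = e^(−kτ) = e^(−0.03220 × 15.4) = 0.6090
Before dose 3, 2 doses have been given (aged 1τ, 2τ).
C_trough = C₀ × (r + r²) = 6.755 × (0.6090 + 0.3709) = 6.619 mg/L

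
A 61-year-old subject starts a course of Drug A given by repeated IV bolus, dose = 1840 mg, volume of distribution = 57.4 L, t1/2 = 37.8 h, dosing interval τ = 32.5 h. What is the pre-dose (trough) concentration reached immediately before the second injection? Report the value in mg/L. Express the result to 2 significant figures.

C₀ per dose = Dose / Vd = 1840 / 57.4 = 32.06 mg/L
k = ln2 / t½ = 0.693147 / 37.8 = 0.01834 h⁻¹
Fraction remaining after one interval: r = e^(−kτ) = e^(−0.01834 × 32.5) = 0.5510
Before dose 2, 1 dose has been given (aged 1τ).
C_trough = C₀ × r = 32.06 × 0.5510 = 17.67 mg/L

18 mg/L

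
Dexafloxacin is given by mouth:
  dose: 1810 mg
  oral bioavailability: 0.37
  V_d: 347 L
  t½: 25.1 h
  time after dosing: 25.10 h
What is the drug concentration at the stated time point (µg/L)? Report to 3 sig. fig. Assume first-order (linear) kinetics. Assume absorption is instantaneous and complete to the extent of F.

Amount reaching circulation = F × Dose = 0.37 × 1810 = 669.7 mg
C₀ = F·Dose / Vd = 669.7 / 347 = 1.930 mg/L
k = ln2 / t½ = 0.693147 / 25.1 = 0.02762 h⁻¹
t / t½ = 25.10 / 25.1 = 1 half-lives
C = C₀ × (1/2)^1 = 1.930 × 0.5000 = 0.9650 mg/L
Convert: 0.9650 mg/L × 1000 = 965.0 µg/L

965 µg/L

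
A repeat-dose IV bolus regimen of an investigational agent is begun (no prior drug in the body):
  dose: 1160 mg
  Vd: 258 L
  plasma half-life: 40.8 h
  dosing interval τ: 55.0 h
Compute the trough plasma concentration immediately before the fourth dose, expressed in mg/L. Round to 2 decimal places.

2.73 mg/L

C₀ per dose = Dose / Vd = 1160 / 258 = 4.496 mg/L
k = ln2 / t½ = 0.693147 / 40.8 = 0.01699 h⁻¹
Fraction remaining after one interval: r = e^(−kτ) = e^(−0.01699 × 55.0) = 0.3928
Before dose 4, 3 doses have been given (aged 1τ, 2τ, 3τ).
C_trough = C₀ × (r + r² + … + r^3) = C₀ × r(1−r^3)/(1−r)
        = 4.496 × 0.3928 × (1 − 0.06061) / (1 − 0.3928) = 2.732 mg/L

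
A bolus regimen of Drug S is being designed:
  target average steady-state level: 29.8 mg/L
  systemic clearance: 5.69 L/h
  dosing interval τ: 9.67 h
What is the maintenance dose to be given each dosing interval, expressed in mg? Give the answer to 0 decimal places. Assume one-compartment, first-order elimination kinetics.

At steady state, Dose/τ = Css × CL.
Dose = Css × CL × τ = 29.8 × 5.690 × 9.67 = 1640 mg

1640 mg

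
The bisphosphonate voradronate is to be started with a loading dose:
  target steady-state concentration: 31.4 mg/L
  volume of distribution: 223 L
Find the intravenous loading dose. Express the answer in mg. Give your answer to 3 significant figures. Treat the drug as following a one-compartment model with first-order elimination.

7000 mg

LD = Css × Vd = 31.4 × 223 = 7002 mg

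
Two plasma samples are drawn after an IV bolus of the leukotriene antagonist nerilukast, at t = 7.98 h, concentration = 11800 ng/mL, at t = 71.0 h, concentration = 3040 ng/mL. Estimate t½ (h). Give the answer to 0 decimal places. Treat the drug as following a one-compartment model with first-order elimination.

k = ln(C₁/C₂) / (t₂ − t₁) = ln(11800/3040) / (71.0 − 7.98)
  = 1.356 / 63.02 = 0.02152 h⁻¹
t½ = ln2 / k = 0.693147 / 0.02152 = 32.21 h

32 h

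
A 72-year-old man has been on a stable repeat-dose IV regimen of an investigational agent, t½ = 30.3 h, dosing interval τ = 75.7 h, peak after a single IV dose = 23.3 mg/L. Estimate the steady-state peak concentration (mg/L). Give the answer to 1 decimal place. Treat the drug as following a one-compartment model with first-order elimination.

28.3 mg/L

k = ln2 / t½ = 0.693147 / 30.3 = 0.02288 h⁻¹
e^(−kτ) = e^(−0.02288 × 75.7) = 0.1769
Accumulation ratio R = 1 / (1 − e^(−kτ)) = 1 / (1 − 0.1769) = 1.215
Steady-state peak = C₀ × R = 23.3 × 1.215 = 28.31 mg/L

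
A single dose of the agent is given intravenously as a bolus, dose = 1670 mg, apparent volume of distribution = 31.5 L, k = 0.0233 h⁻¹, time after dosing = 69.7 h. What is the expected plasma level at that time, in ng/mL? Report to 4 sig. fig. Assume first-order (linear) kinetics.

C₀ = Dose / Vd = 1670 / 31.5 = 53.02 mg/L
C = C₀ · e^(−k·t) = 53.02 × e^(−0.02330 × 69.7)
  = 53.02 × 0.1971 = 10.45 mg/L
Convert: 10.45 mg/L × 1000 = 10450 ng/mL

10450 ng/mL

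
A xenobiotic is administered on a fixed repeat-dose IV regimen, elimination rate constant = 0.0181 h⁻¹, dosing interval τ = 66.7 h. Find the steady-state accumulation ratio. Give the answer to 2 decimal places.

1.43

e^(−kτ) = e^(−0.01810 × 66.7) = 0.2990
Accumulation ratio R = 1 / (1 − e^(−kτ)) = 1 / (1 − 0.2990) = 1.427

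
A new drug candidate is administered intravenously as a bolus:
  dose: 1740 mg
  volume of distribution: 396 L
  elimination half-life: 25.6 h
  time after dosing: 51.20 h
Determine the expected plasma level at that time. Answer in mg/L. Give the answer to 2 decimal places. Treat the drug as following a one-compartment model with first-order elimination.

1.10 mg/L

C₀ = Dose / Vd = 1740 / 396 = 4.394 mg/L
k = ln2 / t½ = 0.693147 / 25.6 = 0.02708 h⁻¹
t / t½ = 51.20 / 25.6 = 2 half-lives
C = C₀ × (1/2)^2 = 4.394 × 0.2500 = 1.099 mg/L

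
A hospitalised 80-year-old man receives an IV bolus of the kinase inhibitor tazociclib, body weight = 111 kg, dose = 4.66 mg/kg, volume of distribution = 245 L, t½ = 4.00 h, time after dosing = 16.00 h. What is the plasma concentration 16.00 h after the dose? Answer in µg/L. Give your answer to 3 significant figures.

Total dose = 4.66 × 111 = 517.3 mg
C₀ = Dose / Vd = 517.3 / 245 = 2.111 mg/L
k = ln2 / t½ = 0.693147 / 4.00 = 0.1733 h⁻¹
t / t½ = 16.00 / 4.00 = 4 half-lives
C = C₀ × (1/2)^4 = 2.111 × 0.06250 = 0.1319 mg/L
Convert: 0.1319 mg/L × 1000 = 131.9 µg/L

132 µg/L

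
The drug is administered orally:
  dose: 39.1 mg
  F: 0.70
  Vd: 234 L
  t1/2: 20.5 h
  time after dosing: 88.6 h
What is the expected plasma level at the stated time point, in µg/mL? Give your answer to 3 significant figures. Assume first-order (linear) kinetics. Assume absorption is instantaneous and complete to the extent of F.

Amount reaching circulation = F × Dose = 0.70 × 39.10 = 27.37 mg
C₀ = F·Dose / Vd = 27.37 / 234 = 0.1170 mg/L
k = ln2 / t½ = 0.693147 / 20.5 = 0.03381 h⁻¹
C = C₀ · e^(−k·t) = 0.1170 × e^(−0.03381 × 88.6)
  = 0.1170 × 0.05001 = 0.005851 mg/L
(0.005851 mg/L = 0.005851 µg/mL)

0.00585 µg/mL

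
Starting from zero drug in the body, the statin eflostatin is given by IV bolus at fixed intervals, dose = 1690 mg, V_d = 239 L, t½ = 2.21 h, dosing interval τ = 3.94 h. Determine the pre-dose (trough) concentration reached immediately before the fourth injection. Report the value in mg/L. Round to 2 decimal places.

C₀ per dose = Dose / Vd = 1690 / 239 = 7.071 mg/L
k = ln2 / t½ = 0.693147 / 2.21 = 0.3136 h⁻¹
Fraction remaining after one interval: r = e^(−kτ) = e^(−0.3136 × 3.94) = 0.2907
Before dose 4, 3 doses have been given (aged 1τ, 2τ, 3τ).
C_trough = C₀ × (r + r² + … + r^3) = C₀ × r(1−r^3)/(1−r)
        = 7.071 × 0.2907 × (1 − 0.02457) / (1 − 0.2907) = 2.827 mg/L

2.83 mg/L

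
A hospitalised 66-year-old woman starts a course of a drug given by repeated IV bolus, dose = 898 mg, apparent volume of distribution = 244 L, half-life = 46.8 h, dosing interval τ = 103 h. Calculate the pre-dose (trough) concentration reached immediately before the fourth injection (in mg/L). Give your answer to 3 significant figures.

1.01 mg/L

C₀ per dose = Dose / Vd = 898 / 244 = 3.680 mg/L
k = ln2 / t½ = 0.693147 / 46.8 = 0.01481 h⁻¹
Fraction remaining after one interval: r = e^(−kτ) = e^(−0.01481 × 103) = 0.2175
Before dose 4, 3 doses have been given (aged 1τ, 2τ, 3τ).
C_trough = C₀ × (r + r² + … + r^3) = C₀ × r(1−r^3)/(1−r)
        = 3.680 × 0.2175 × (1 − 0.01029) / (1 − 0.2175) = 1.012 mg/L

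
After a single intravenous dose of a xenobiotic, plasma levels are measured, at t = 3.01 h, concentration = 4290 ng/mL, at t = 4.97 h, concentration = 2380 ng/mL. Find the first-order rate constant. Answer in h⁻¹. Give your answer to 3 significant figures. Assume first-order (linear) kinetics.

k = ln(C₁/C₂) / (t₂ − t₁) = ln(4290/2380) / (4.97 − 3.01)
  = 0.5892 / 1.960 = 0.3006 h⁻¹

0.301 h⁻¹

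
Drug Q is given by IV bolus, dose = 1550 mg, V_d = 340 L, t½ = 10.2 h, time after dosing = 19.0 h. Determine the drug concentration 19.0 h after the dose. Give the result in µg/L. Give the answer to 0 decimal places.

C₀ = Dose / Vd = 1550 / 340 = 4.559 mg/L
k = ln2 / t½ = 0.693147 / 10.2 = 0.06796 h⁻¹
C = C₀ · e^(−k·t) = 4.559 × e^(−0.06796 × 19.0)
  = 4.559 × 0.2749 = 1.253 mg/L
Convert: 1.253 mg/L × 1000 = 1253 µg/L

1253 µg/L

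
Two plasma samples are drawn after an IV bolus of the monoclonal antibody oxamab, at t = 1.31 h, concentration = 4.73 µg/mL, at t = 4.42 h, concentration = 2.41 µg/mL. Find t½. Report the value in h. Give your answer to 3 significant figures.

3.20 h

k = ln(C₁/C₂) / (t₂ − t₁) = ln(4.73/2.41) / (4.42 − 1.31)
  = 0.6743 / 3.110 = 0.2168 h⁻¹
t½ = ln2 / k = 0.693147 / 0.2168 = 3.197 h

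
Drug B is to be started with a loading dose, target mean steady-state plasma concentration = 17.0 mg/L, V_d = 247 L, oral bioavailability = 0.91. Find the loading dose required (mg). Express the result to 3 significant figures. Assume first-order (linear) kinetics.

4610 mg

LD = Css × Vd / F = 17.0 × 247 / 0.91 = 4614 mg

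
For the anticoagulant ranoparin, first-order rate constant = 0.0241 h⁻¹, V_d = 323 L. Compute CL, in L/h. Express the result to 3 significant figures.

7.78 L/h

CL = k × Vd = 0.0241 × 323 = 7.784 L/h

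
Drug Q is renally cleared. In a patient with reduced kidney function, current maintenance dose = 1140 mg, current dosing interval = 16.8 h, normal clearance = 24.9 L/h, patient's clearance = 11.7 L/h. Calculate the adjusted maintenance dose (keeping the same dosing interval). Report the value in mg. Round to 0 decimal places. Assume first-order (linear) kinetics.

To keep the same average steady-state level, dosing rate must scale with clearance.
CL ratio = 11.7 / 24.9 = 0.4699
New dose (same interval) = 1140 × 0.4699 = 535.7 mg

536 mg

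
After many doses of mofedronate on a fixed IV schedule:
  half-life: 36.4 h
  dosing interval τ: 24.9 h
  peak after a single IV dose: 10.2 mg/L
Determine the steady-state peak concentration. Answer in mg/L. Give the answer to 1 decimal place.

27.0 mg/L

k = ln2 / t½ = 0.693147 / 36.4 = 0.01904 h⁻¹
e^(−kτ) = e^(−0.01904 × 24.9) = 0.6224
Accumulation ratio R = 1 / (1 − e^(−kτ)) = 1 / (1 − 0.6224) = 2.648
Steady-state peak = C₀ × R = 10.2 × 2.648 = 27.01 mg/L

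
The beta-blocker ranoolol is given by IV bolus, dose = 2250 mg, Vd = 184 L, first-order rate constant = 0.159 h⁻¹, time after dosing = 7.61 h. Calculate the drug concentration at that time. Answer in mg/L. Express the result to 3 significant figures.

3.65 mg/L

C₀ = Dose / Vd = 2250 / 184 = 12.23 mg/L
C = C₀ · e^(−k·t) = 12.23 × e^(−0.1590 × 7.61)
  = 12.23 × 0.2982 = 3.647 mg/L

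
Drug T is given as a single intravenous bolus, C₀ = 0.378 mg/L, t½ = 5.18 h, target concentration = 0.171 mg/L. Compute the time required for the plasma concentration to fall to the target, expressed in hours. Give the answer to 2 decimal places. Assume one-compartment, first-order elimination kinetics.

k = ln2 / t½ = 0.693147 / 5.18 = 0.1338 h⁻¹
t = ln(C₀ / C) / k = ln(0.3780 / 0.171) / 0.1338
  = ln(2.211) / 0.1338 = 0.7934 / 0.1338 = 5.930 h

5.93 h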